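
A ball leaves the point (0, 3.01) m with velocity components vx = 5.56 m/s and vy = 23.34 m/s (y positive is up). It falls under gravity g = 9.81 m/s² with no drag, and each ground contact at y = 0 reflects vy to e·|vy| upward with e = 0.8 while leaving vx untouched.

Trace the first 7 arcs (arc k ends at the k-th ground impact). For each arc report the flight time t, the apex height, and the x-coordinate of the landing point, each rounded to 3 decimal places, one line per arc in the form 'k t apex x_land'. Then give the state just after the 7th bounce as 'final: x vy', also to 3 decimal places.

1 4.884 30.775 27.155
2 4.008 19.696 49.438
3 3.206 12.606 67.265
4 2.565 8.068 81.526
5 2.052 5.163 92.935
6 1.642 3.304 102.062
7 1.313 2.115 109.364
final: 109.364 5.153

Arc 1: start y=3.010, vy=23.340 → t=4.884, apex=30.775, x_land=27.155, impact vy=-24.573
  bounce: vy ← 0.8·24.573 = 19.658
Arc 2: start y=0.000, vy=19.658 → t=4.008, apex=19.696, x_land=49.438, impact vy=-19.658
  bounce: vy ← 0.8·19.658 = 15.726
Arc 3: start y=0.000, vy=15.726 → t=3.206, apex=12.606, x_land=67.265, impact vy=-15.726
  bounce: vy ← 0.8·15.726 = 12.581
Arc 4: start y=0.000, vy=12.581 → t=2.565, apex=8.068, x_land=81.526, impact vy=-12.581
  bounce: vy ← 0.8·12.581 = 10.065
Arc 5: start y=0.000, vy=10.065 → t=2.052, apex=5.163, x_land=92.935, impact vy=-10.065
  bounce: vy ← 0.8·10.065 = 8.052
Arc 6: start y=0.000, vy=8.052 → t=1.642, apex=3.304, x_land=102.062, impact vy=-8.052
  bounce: vy ← 0.8·8.052 = 6.442
Arc 7: start y=0.000, vy=6.442 → t=1.313, apex=2.115, x_land=109.364, impact vy=-6.442
  bounce: vy ← 0.8·6.442 = 5.153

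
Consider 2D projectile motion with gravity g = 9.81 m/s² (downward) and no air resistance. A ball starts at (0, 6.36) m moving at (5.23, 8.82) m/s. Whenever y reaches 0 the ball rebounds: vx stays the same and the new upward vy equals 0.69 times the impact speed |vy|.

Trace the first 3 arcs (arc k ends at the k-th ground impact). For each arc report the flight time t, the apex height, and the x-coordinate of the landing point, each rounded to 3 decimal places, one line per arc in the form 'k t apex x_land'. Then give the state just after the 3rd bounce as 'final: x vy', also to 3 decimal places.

1 2.350 10.325 12.290
2 2.002 4.916 22.762
3 1.382 2.340 29.987
final: 29.987 4.676

Arc 1: start y=6.360, vy=8.820 → t=2.350, apex=10.325, x_land=12.290, impact vy=-14.233
  bounce: vy ← 0.69·14.233 = 9.821
Arc 2: start y=0.000, vy=9.821 → t=2.002, apex=4.916, x_land=22.762, impact vy=-9.821
  bounce: vy ← 0.69·9.821 = 6.776
Arc 3: start y=0.000, vy=6.776 → t=1.382, apex=2.340, x_land=29.987, impact vy=-6.776
  bounce: vy ← 0.69·6.776 = 4.676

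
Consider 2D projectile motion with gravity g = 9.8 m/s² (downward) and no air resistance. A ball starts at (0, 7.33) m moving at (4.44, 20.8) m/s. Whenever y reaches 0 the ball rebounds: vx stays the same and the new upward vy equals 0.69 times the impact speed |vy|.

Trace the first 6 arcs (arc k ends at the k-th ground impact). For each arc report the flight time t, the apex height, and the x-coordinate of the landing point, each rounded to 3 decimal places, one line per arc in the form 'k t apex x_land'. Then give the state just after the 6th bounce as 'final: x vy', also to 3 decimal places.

Arc 1: start y=7.330, vy=20.800 → t=4.572, apex=29.403, x_land=20.300, impact vy=-24.006
  bounce: vy ← 0.69·24.006 = 16.564
Arc 2: start y=0.000, vy=16.564 → t=3.380, apex=13.999, x_land=35.309, impact vy=-16.564
  bounce: vy ← 0.69·16.564 = 11.429
Arc 3: start y=0.000, vy=11.429 → t=2.333, apex=6.665, x_land=45.666, impact vy=-11.429
  bounce: vy ← 0.69·11.429 = 7.886
Arc 4: start y=0.000, vy=7.886 → t=1.609, apex=3.173, x_land=52.812, impact vy=-7.886
  bounce: vy ← 0.69·7.886 = 5.442
Arc 5: start y=0.000, vy=5.442 → t=1.111, apex=1.511, x_land=57.743, impact vy=-5.442
  bounce: vy ← 0.69·5.442 = 3.755
Arc 6: start y=0.000, vy=3.755 → t=0.766, apex=0.719, x_land=61.145, impact vy=-3.755
  bounce: vy ← 0.69·3.755 = 2.591

1 4.572 29.403 20.300
2 3.380 13.999 35.309
3 2.333 6.665 45.666
4 1.609 3.173 52.812
5 1.111 1.511 57.743
6 0.766 0.719 61.145
final: 61.145 2.591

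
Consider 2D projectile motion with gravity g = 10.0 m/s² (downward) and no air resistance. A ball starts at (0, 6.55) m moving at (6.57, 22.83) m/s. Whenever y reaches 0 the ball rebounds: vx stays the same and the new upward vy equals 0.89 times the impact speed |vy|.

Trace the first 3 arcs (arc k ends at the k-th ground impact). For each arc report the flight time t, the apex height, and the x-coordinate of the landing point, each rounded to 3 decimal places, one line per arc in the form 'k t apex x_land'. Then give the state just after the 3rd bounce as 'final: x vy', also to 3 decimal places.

1 4.837 32.610 31.778
2 4.546 25.831 61.644
3 4.046 20.461 88.225
final: 88.225 18.004

Arc 1: start y=6.550, vy=22.830 → t=4.837, apex=32.610, x_land=31.778, impact vy=-25.538
  bounce: vy ← 0.89·25.538 = 22.729
Arc 2: start y=0.000, vy=22.729 → t=4.546, apex=25.831, x_land=61.644, impact vy=-22.729
  bounce: vy ← 0.89·22.729 = 20.229
Arc 3: start y=0.000, vy=20.229 → t=4.046, apex=20.461, x_land=88.225, impact vy=-20.229
  bounce: vy ← 0.89·20.229 = 18.004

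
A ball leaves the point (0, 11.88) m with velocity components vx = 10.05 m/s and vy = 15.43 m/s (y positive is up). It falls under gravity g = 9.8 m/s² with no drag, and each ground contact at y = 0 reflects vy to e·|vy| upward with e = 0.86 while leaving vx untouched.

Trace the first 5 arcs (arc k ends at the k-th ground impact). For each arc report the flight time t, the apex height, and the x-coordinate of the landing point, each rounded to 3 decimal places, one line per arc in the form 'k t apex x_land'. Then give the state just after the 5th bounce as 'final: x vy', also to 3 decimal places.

1 3.789 24.027 38.078
2 3.809 17.771 76.356
3 3.276 13.143 109.275
4 2.817 9.721 137.585
5 2.423 7.189 161.932
final: 161.932 10.209

Arc 1: start y=11.880, vy=15.430 → t=3.789, apex=24.027, x_land=38.078, impact vy=-21.701
  bounce: vy ← 0.86·21.701 = 18.663
Arc 2: start y=0.000, vy=18.663 → t=3.809, apex=17.771, x_land=76.356, impact vy=-18.663
  bounce: vy ← 0.86·18.663 = 16.050
Arc 3: start y=0.000, vy=16.050 → t=3.276, apex=13.143, x_land=109.275, impact vy=-16.050
  bounce: vy ← 0.86·16.050 = 13.803
Arc 4: start y=0.000, vy=13.803 → t=2.817, apex=9.721, x_land=137.585, impact vy=-13.803
  bounce: vy ← 0.86·13.803 = 11.871
Arc 5: start y=0.000, vy=11.871 → t=2.423, apex=7.189, x_land=161.932, impact vy=-11.871
  bounce: vy ← 0.86·11.871 = 10.209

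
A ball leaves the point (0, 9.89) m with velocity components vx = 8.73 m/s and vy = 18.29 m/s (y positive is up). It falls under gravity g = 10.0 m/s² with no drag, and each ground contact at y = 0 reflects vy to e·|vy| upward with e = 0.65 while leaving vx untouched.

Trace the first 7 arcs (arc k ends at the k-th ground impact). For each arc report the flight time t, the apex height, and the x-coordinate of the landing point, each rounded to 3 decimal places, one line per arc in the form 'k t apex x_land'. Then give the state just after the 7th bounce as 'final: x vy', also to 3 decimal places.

Arc 1: start y=9.890, vy=18.290 → t=4.136, apex=26.616, x_land=36.109, impact vy=-23.072
  bounce: vy ← 0.65·23.072 = 14.997
Arc 2: start y=0.000, vy=14.997 → t=2.999, apex=11.245, x_land=62.294, impact vy=-14.997
  bounce: vy ← 0.65·14.997 = 9.748
Arc 3: start y=0.000, vy=9.748 → t=1.950, apex=4.751, x_land=79.314, impact vy=-9.748
  bounce: vy ← 0.65·9.748 = 6.336
Arc 4: start y=0.000, vy=6.336 → t=1.267, apex=2.007, x_land=90.377, impact vy=-6.336
  bounce: vy ← 0.65·6.336 = 4.119
Arc 5: start y=0.000, vy=4.119 → t=0.824, apex=0.848, x_land=97.568, impact vy=-4.119
  bounce: vy ← 0.65·4.119 = 2.677
Arc 6: start y=0.000, vy=2.677 → t=0.535, apex=0.358, x_land=102.242, impact vy=-2.677
  bounce: vy ← 0.65·2.677 = 1.740
Arc 7: start y=0.000, vy=1.740 → t=0.348, apex=0.151, x_land=105.280, impact vy=-1.740
  bounce: vy ← 0.65·1.740 = 1.131

1 4.136 26.616 36.109
2 2.999 11.245 62.294
3 1.950 4.751 79.314
4 1.267 2.007 90.377
5 0.824 0.848 97.568
6 0.535 0.358 102.242
7 0.348 0.151 105.280
final: 105.280 1.131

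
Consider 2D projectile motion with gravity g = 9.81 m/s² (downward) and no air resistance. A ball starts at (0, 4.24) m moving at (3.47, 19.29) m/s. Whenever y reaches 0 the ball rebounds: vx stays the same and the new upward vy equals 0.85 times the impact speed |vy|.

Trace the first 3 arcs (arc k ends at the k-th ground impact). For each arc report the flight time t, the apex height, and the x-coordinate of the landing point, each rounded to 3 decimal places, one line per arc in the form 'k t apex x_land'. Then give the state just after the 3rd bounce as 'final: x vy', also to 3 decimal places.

Arc 1: start y=4.240, vy=19.290 → t=4.141, apex=23.206, x_land=14.371, impact vy=-21.338
  bounce: vy ← 0.85·21.338 = 18.137
Arc 2: start y=0.000, vy=18.137 → t=3.698, apex=16.766, x_land=27.202, impact vy=-18.137
  bounce: vy ← 0.85·18.137 = 15.416
Arc 3: start y=0.000, vy=15.416 → t=3.143, apex=12.113, x_land=38.108, impact vy=-15.416
  bounce: vy ← 0.85·15.416 = 13.104

1 4.141 23.206 14.371
2 3.698 16.766 27.202
3 3.143 12.113 38.108
final: 38.108 13.104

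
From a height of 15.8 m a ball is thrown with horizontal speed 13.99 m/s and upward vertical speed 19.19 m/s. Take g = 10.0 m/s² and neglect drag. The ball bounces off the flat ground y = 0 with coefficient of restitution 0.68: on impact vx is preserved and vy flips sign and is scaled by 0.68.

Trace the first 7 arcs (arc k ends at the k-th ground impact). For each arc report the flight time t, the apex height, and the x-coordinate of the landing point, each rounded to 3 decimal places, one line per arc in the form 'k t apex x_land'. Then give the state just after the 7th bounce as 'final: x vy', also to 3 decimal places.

Arc 1: start y=15.800, vy=19.190 → t=4.535, apex=34.213, x_land=63.442, impact vy=-26.158
  bounce: vy ← 0.68·26.158 = 17.788
Arc 2: start y=0.000, vy=17.788 → t=3.558, apex=15.820, x_land=113.212, impact vy=-17.788
  bounce: vy ← 0.68·17.788 = 12.096
Arc 3: start y=0.000, vy=12.096 → t=2.419, apex=7.315, x_land=147.056, impact vy=-12.096
  bounce: vy ← 0.68·12.096 = 8.225
Arc 4: start y=0.000, vy=8.225 → t=1.645, apex=3.383, x_land=170.069, impact vy=-8.225
  bounce: vy ← 0.68·8.225 = 5.593
Arc 5: start y=0.000, vy=5.593 → t=1.119, apex=1.564, x_land=185.718, impact vy=-5.593
  bounce: vy ← 0.68·5.593 = 3.803
Arc 6: start y=0.000, vy=3.803 → t=0.761, apex=0.723, x_land=196.360, impact vy=-3.803
  bounce: vy ← 0.68·3.803 = 2.586
Arc 7: start y=0.000, vy=2.586 → t=0.517, apex=0.334, x_land=203.596, impact vy=-2.586
  bounce: vy ← 0.68·2.586 = 1.759

1 4.535 34.213 63.442
2 3.558 15.820 113.212
3 2.419 7.315 147.056
4 1.645 3.383 170.069
5 1.119 1.564 185.718
6 0.761 0.723 196.360
7 0.517 0.334 203.596
final: 203.596 1.759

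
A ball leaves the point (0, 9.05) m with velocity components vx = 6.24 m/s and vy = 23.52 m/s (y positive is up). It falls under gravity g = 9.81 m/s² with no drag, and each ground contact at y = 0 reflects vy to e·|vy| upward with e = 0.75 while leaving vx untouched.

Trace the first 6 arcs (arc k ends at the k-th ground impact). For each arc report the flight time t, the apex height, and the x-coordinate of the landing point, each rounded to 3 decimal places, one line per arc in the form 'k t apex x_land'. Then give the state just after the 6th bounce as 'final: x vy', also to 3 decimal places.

1 5.153 37.245 32.156
2 4.133 20.950 57.948
3 3.100 11.785 77.292
4 2.325 6.629 91.801
5 1.744 3.729 102.682
6 1.308 2.097 110.843
final: 110.843 4.811

Arc 1: start y=9.050, vy=23.520 → t=5.153, apex=37.245, x_land=32.156, impact vy=-27.032
  bounce: vy ← 0.75·27.032 = 20.274
Arc 2: start y=0.000, vy=20.274 → t=4.133, apex=20.950, x_land=57.948, impact vy=-20.274
  bounce: vy ← 0.75·20.274 = 15.206
Arc 3: start y=0.000, vy=15.206 → t=3.100, apex=11.785, x_land=77.292, impact vy=-15.206
  bounce: vy ← 0.75·15.206 = 11.404
Arc 4: start y=0.000, vy=11.404 → t=2.325, apex=6.629, x_land=91.801, impact vy=-11.404
  bounce: vy ← 0.75·11.404 = 8.553
Arc 5: start y=0.000, vy=8.553 → t=1.744, apex=3.729, x_land=102.682, impact vy=-8.553
  bounce: vy ← 0.75·8.553 = 6.415
Arc 6: start y=0.000, vy=6.415 → t=1.308, apex=2.097, x_land=110.843, impact vy=-6.415
  bounce: vy ← 0.75·6.415 = 4.811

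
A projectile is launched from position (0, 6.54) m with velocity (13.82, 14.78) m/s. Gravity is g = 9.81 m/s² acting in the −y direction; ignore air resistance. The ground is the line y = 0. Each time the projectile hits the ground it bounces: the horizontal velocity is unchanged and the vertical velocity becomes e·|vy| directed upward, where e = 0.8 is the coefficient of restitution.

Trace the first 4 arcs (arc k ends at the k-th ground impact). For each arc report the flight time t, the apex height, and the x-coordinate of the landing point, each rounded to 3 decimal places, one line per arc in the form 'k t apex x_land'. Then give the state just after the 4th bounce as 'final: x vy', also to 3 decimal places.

Arc 1: start y=6.540, vy=14.780 → t=3.405, apex=17.674, x_land=47.055, impact vy=-18.622
  bounce: vy ← 0.8·18.622 = 14.897
Arc 2: start y=0.000, vy=14.897 → t=3.037, apex=11.311, x_land=89.029, impact vy=-14.897
  bounce: vy ← 0.8·14.897 = 11.918
Arc 3: start y=0.000, vy=11.918 → t=2.430, apex=7.239, x_land=122.607, impact vy=-11.918
  bounce: vy ← 0.8·11.918 = 9.534
Arc 4: start y=0.000, vy=9.534 → t=1.944, apex=4.633, x_land=149.470, impact vy=-9.534
  bounce: vy ← 0.8·9.534 = 7.627

1 3.405 17.674 47.055
2 3.037 11.311 89.029
3 2.430 7.239 122.607
4 1.944 4.633 149.470
final: 149.470 7.627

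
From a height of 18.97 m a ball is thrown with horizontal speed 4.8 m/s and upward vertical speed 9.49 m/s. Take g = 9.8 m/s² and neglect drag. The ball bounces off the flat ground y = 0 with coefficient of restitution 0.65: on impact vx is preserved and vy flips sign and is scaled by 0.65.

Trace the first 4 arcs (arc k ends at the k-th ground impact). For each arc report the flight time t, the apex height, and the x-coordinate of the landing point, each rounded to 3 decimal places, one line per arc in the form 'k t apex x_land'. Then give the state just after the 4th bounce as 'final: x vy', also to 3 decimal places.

Arc 1: start y=18.970, vy=9.490 → t=3.161, apex=23.565, x_land=15.174, impact vy=-21.491
  bounce: vy ← 0.65·21.491 = 13.969
Arc 2: start y=0.000, vy=13.969 → t=2.851, apex=9.956, x_land=28.859, impact vy=-13.969
  bounce: vy ← 0.65·13.969 = 9.080
Arc 3: start y=0.000, vy=9.080 → t=1.853, apex=4.206, x_land=37.753, impact vy=-9.080
  bounce: vy ← 0.65·9.080 = 5.902
Arc 4: start y=0.000, vy=5.902 → t=1.204, apex=1.777, x_land=43.535, impact vy=-5.902
  bounce: vy ← 0.65·5.902 = 3.836

1 3.161 23.565 15.174
2 2.851 9.956 28.859
3 1.853 4.206 37.753
4 1.204 1.777 43.535
final: 43.535 3.836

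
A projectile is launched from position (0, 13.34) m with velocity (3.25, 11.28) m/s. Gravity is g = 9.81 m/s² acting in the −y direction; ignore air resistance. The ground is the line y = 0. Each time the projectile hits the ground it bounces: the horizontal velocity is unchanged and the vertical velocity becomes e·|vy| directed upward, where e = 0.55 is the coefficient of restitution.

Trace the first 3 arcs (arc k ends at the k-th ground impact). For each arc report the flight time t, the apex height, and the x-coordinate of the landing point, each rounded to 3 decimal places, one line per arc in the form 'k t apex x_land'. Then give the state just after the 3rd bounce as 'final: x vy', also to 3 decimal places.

Arc 1: start y=13.340, vy=11.280 → t=3.160, apex=19.825, x_land=10.271, impact vy=-19.722
  bounce: vy ← 0.55·19.722 = 10.847
Arc 2: start y=0.000, vy=10.847 → t=2.211, apex=5.997, x_land=17.458, impact vy=-10.847
  bounce: vy ← 0.55·10.847 = 5.966
Arc 3: start y=0.000, vy=5.966 → t=1.216, apex=1.814, x_land=21.411, impact vy=-5.966
  bounce: vy ← 0.55·5.966 = 3.281

1 3.160 19.825 10.271
2 2.211 5.997 17.458
3 1.216 1.814 21.411
final: 21.411 3.281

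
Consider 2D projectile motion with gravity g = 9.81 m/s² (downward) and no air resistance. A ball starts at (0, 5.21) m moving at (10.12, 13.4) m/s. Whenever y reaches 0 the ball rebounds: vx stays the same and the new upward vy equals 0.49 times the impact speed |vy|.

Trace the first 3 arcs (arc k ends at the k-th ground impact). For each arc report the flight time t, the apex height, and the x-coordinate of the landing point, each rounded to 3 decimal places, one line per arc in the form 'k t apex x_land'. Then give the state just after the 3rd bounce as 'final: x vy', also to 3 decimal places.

1 3.077 14.362 31.140
2 1.677 3.448 48.111
3 0.822 0.828 56.426
final: 56.426 1.975

Arc 1: start y=5.210, vy=13.400 → t=3.077, apex=14.362, x_land=31.140, impact vy=-16.786
  bounce: vy ← 0.49·16.786 = 8.225
Arc 2: start y=0.000, vy=8.225 → t=1.677, apex=3.448, x_land=48.111, impact vy=-8.225
  bounce: vy ← 0.49·8.225 = 4.030
Arc 3: start y=0.000, vy=4.030 → t=0.822, apex=0.828, x_land=56.426, impact vy=-4.030
  bounce: vy ← 0.49·4.030 = 1.975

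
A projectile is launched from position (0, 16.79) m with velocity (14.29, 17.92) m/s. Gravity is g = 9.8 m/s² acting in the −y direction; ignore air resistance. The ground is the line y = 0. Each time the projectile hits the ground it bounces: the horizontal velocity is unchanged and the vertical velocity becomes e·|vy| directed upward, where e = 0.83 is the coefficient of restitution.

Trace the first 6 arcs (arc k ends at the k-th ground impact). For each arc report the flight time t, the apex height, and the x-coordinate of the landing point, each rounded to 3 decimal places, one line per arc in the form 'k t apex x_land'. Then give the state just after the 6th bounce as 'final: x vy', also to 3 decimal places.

Arc 1: start y=16.790, vy=17.920 → t=4.431, apex=33.174, x_land=63.312, impact vy=-25.499
  bounce: vy ← 0.83·25.499 = 21.164
Arc 2: start y=0.000, vy=21.164 → t=4.319, apex=22.854, x_land=125.034, impact vy=-21.164
  bounce: vy ← 0.83·21.164 = 17.566
Arc 3: start y=0.000, vy=17.566 → t=3.585, apex=15.744, x_land=176.264, impact vy=-17.566
  bounce: vy ← 0.83·17.566 = 14.580
Arc 4: start y=0.000, vy=14.580 → t=2.976, apex=10.846, x_land=218.784, impact vy=-14.580
  bounce: vy ← 0.83·14.580 = 12.102
Arc 5: start y=0.000, vy=12.102 → t=2.470, apex=7.472, x_land=254.076, impact vy=-12.102
  bounce: vy ← 0.83·12.102 = 10.044
Arc 6: start y=0.000, vy=10.044 → t=2.050, apex=5.147, x_land=283.369, impact vy=-10.044
  bounce: vy ← 0.83·10.044 = 8.337

1 4.431 33.174 63.312
2 4.319 22.854 125.034
3 3.585 15.744 176.264
4 2.976 10.846 218.784
5 2.470 7.472 254.076
6 2.050 5.147 283.369
final: 283.369 8.337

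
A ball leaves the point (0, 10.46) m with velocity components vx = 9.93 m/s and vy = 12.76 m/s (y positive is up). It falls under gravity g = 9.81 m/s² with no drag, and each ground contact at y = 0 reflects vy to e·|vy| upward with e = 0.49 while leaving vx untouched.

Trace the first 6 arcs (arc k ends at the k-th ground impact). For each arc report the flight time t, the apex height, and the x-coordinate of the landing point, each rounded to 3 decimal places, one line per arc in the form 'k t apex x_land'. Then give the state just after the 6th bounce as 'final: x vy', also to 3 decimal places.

Arc 1: start y=10.460, vy=12.760 → t=3.256, apex=18.759, x_land=32.335, impact vy=-19.184
  bounce: vy ← 0.49·19.184 = 9.400
Arc 2: start y=0.000, vy=9.400 → t=1.916, apex=4.504, x_land=51.366, impact vy=-9.400
  bounce: vy ← 0.49·9.400 = 4.606
Arc 3: start y=0.000, vy=4.606 → t=0.939, apex=1.081, x_land=60.691, impact vy=-4.606
  bounce: vy ← 0.49·4.606 = 2.257
Arc 4: start y=0.000, vy=2.257 → t=0.460, apex=0.260, x_land=65.260, impact vy=-2.257
  bounce: vy ← 0.49·2.257 = 1.106
Arc 5: start y=0.000, vy=1.106 → t=0.225, apex=0.062, x_land=67.499, impact vy=-1.106
  bounce: vy ← 0.49·1.106 = 0.542
Arc 6: start y=0.000, vy=0.542 → t=0.110, apex=0.015, x_land=68.596, impact vy=-0.542
  bounce: vy ← 0.49·0.542 = 0.266

1 3.256 18.759 32.335
2 1.916 4.504 51.366
3 0.939 1.081 60.691
4 0.460 0.260 65.260
5 0.225 0.062 67.499
6 0.110 0.015 68.596
final: 68.596 0.266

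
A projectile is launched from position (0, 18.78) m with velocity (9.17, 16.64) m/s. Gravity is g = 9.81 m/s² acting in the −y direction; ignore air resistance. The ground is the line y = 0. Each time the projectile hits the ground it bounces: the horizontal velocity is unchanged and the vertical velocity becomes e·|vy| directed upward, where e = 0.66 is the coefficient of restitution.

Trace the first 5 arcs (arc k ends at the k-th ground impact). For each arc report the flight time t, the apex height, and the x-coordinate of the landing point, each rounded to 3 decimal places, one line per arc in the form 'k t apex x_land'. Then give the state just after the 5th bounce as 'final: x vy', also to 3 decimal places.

Arc 1: start y=18.780, vy=16.640 → t=4.286, apex=32.893, x_land=39.301, impact vy=-25.404
  bounce: vy ← 0.66·25.404 = 16.767
Arc 2: start y=0.000, vy=16.767 → t=3.418, apex=14.328, x_land=70.646, impact vy=-16.767
  bounce: vy ← 0.66·16.767 = 11.066
Arc 3: start y=0.000, vy=11.066 → t=2.256, apex=6.241, x_land=91.334, impact vy=-11.066
  bounce: vy ← 0.66·11.066 = 7.303
Arc 4: start y=0.000, vy=7.303 → t=1.489, apex=2.719, x_land=104.988, impact vy=-7.303
  bounce: vy ← 0.66·7.303 = 4.820
Arc 5: start y=0.000, vy=4.820 → t=0.983, apex=1.184, x_land=114.000, impact vy=-4.820
  bounce: vy ← 0.66·4.820 = 3.181

1 4.286 32.893 39.301
2 3.418 14.328 70.646
3 2.256 6.241 91.334
4 1.489 2.719 104.988
5 0.983 1.184 114.000
final: 114.000 3.181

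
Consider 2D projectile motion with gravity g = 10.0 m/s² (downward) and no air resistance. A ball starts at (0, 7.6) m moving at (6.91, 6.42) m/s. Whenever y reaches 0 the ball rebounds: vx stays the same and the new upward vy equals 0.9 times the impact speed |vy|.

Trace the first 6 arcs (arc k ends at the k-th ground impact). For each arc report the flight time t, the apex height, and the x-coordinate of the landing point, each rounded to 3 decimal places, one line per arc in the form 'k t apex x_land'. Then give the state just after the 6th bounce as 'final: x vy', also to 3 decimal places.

Arc 1: start y=7.600, vy=6.420 → t=2.032, apex=9.661, x_land=14.041, impact vy=-13.900
  bounce: vy ← 0.9·13.900 = 12.510
Arc 2: start y=0.000, vy=12.510 → t=2.502, apex=7.825, x_land=31.330, impact vy=-12.510
  bounce: vy ← 0.9·12.510 = 11.259
Arc 3: start y=0.000, vy=11.259 → t=2.252, apex=6.338, x_land=46.891, impact vy=-11.259
  bounce: vy ← 0.9·11.259 = 10.133
Arc 4: start y=0.000, vy=10.133 → t=2.027, apex=5.134, x_land=60.895, impact vy=-10.133
  bounce: vy ← 0.9·10.133 = 9.120
Arc 5: start y=0.000, vy=9.120 → t=1.824, apex=4.159, x_land=73.499, impact vy=-9.120
  bounce: vy ← 0.9·9.120 = 8.208
Arc 6: start y=0.000, vy=8.208 → t=1.642, apex=3.369, x_land=84.842, impact vy=-8.208
  bounce: vy ← 0.9·8.208 = 7.387

1 2.032 9.661 14.041
2 2.502 7.825 31.330
3 2.252 6.338 46.891
4 2.027 5.134 60.895
5 1.824 4.159 73.499
6 1.642 3.369 84.842
final: 84.842 7.387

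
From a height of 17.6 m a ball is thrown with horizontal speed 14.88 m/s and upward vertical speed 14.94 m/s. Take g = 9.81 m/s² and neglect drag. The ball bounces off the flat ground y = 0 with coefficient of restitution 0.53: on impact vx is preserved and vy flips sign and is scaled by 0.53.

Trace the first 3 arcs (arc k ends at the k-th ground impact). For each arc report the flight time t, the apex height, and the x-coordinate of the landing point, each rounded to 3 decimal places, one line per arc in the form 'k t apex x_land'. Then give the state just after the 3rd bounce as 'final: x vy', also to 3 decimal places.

Arc 1: start y=17.600, vy=14.940 → t=3.953, apex=28.976, x_land=58.828, impact vy=-23.844
  bounce: vy ← 0.53·23.844 = 12.637
Arc 2: start y=0.000, vy=12.637 → t=2.576, apex=8.139, x_land=97.164, impact vy=-12.637
  bounce: vy ← 0.53·12.637 = 6.698
Arc 3: start y=0.000, vy=6.698 → t=1.365, apex=2.286, x_land=117.482, impact vy=-6.698
  bounce: vy ← 0.53·6.698 = 3.550

1 3.953 28.976 58.828
2 2.576 8.139 97.164
3 1.365 2.286 117.482
final: 117.482 3.550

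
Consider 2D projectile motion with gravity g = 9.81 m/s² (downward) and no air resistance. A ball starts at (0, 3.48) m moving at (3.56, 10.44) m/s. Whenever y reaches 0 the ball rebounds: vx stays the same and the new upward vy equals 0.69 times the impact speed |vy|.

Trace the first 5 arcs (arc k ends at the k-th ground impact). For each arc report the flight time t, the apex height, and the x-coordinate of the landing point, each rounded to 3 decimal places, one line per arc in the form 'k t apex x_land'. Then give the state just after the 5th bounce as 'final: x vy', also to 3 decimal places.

Arc 1: start y=3.480, vy=10.440 → t=2.421, apex=9.035, x_land=8.620, impact vy=-13.314
  bounce: vy ← 0.69·13.314 = 9.187
Arc 2: start y=0.000, vy=9.187 → t=1.873, apex=4.302, x_land=15.288, impact vy=-9.187
  bounce: vy ← 0.69·9.187 = 6.339
Arc 3: start y=0.000, vy=6.339 → t=1.292, apex=2.048, x_land=19.889, impact vy=-6.339
  bounce: vy ← 0.69·6.339 = 4.374
Arc 4: start y=0.000, vy=4.374 → t=0.892, apex=0.975, x_land=23.063, impact vy=-4.374
  bounce: vy ← 0.69·4.374 = 3.018
Arc 5: start y=0.000, vy=3.018 → t=0.615, apex=0.464, x_land=25.254, impact vy=-3.018
  bounce: vy ← 0.69·3.018 = 2.082

1 2.421 9.035 8.620
2 1.873 4.302 15.288
3 1.292 2.048 19.889
4 0.892 0.975 23.063
5 0.615 0.464 25.254
final: 25.254 2.082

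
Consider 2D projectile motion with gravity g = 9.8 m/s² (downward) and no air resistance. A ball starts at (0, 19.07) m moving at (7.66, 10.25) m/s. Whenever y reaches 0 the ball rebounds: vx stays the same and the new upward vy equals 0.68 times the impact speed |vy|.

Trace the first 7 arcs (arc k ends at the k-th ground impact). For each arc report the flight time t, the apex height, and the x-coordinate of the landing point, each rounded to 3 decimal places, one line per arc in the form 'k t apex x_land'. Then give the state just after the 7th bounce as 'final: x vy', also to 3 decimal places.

Arc 1: start y=19.070, vy=10.250 → t=3.279, apex=24.430, x_land=25.116, impact vy=-21.882
  bounce: vy ← 0.68·21.882 = 14.880
Arc 2: start y=0.000, vy=14.880 → t=3.037, apex=11.297, x_land=48.377, impact vy=-14.880
  bounce: vy ← 0.68·14.880 = 10.118
Arc 3: start y=0.000, vy=10.118 → t=2.065, apex=5.224, x_land=64.195, impact vy=-10.118
  bounce: vy ← 0.68·10.118 = 6.880
Arc 4: start y=0.000, vy=6.880 → t=1.404, apex=2.415, x_land=74.951, impact vy=-6.880
  bounce: vy ← 0.68·6.880 = 4.679
Arc 5: start y=0.000, vy=4.679 → t=0.955, apex=1.117, x_land=82.265, impact vy=-4.679
  bounce: vy ← 0.68·4.679 = 3.182
Arc 6: start y=0.000, vy=3.182 → t=0.649, apex=0.516, x_land=87.238, impact vy=-3.182
  bounce: vy ← 0.68·3.182 = 2.163
Arc 7: start y=0.000, vy=2.163 → t=0.442, apex=0.239, x_land=90.620, impact vy=-2.163
  bounce: vy ← 0.68·2.163 = 1.471

1 3.279 24.430 25.116
2 3.037 11.297 48.377
3 2.065 5.224 64.195
4 1.404 2.415 74.951
5 0.955 1.117 82.265
6 0.649 0.516 87.238
7 0.442 0.239 90.620
final: 90.620 1.471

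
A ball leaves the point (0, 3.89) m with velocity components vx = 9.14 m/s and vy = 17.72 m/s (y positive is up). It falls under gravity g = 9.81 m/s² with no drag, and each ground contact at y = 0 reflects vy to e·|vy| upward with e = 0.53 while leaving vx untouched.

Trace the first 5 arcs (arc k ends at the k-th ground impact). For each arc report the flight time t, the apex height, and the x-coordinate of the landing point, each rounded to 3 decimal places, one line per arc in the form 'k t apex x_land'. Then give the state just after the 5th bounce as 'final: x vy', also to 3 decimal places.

1 3.820 19.894 34.917
2 2.135 5.588 54.429
3 1.131 1.570 64.770
4 0.600 0.441 70.251
5 0.318 0.124 73.155
final: 73.155 0.826

Arc 1: start y=3.890, vy=17.720 → t=3.820, apex=19.894, x_land=34.917, impact vy=-19.757
  bounce: vy ← 0.53·19.757 = 10.471
Arc 2: start y=0.000, vy=10.471 → t=2.135, apex=5.588, x_land=54.429, impact vy=-10.471
  bounce: vy ← 0.53·10.471 = 5.550
Arc 3: start y=0.000, vy=5.550 → t=1.131, apex=1.570, x_land=64.770, impact vy=-5.550
  bounce: vy ← 0.53·5.550 = 2.941
Arc 4: start y=0.000, vy=2.941 → t=0.600, apex=0.441, x_land=70.251, impact vy=-2.941
  bounce: vy ← 0.53·2.941 = 1.559
Arc 5: start y=0.000, vy=1.559 → t=0.318, apex=0.124, x_land=73.155, impact vy=-1.559
  bounce: vy ← 0.53·1.559 = 0.826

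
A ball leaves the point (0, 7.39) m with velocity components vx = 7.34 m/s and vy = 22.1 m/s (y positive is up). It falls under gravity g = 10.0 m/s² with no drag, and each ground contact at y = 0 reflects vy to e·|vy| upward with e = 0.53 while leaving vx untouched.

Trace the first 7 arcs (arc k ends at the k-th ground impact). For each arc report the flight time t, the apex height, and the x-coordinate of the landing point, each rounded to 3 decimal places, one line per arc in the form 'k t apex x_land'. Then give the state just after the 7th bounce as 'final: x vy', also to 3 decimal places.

Arc 1: start y=7.390, vy=22.100 → t=4.732, apex=31.811, x_land=34.735, impact vy=-25.223
  bounce: vy ← 0.53·25.223 = 13.368
Arc 2: start y=0.000, vy=13.368 → t=2.674, apex=8.936, x_land=54.360, impact vy=-13.368
  bounce: vy ← 0.53·13.368 = 7.085
Arc 3: start y=0.000, vy=7.085 → t=1.417, apex=2.510, x_land=64.761, impact vy=-7.085
  bounce: vy ← 0.53·7.085 = 3.755
Arc 4: start y=0.000, vy=3.755 → t=0.751, apex=0.705, x_land=70.274, impact vy=-3.755
  bounce: vy ← 0.53·3.755 = 1.990
Arc 5: start y=0.000, vy=1.990 → t=0.398, apex=0.198, x_land=73.195, impact vy=-1.990
  bounce: vy ← 0.53·1.990 = 1.055
Arc 6: start y=0.000, vy=1.055 → t=0.211, apex=0.056, x_land=74.744, impact vy=-1.055
  bounce: vy ← 0.53·1.055 = 0.559
Arc 7: start y=0.000, vy=0.559 → t=0.112, apex=0.016, x_land=75.564, impact vy=-0.559
  bounce: vy ← 0.53·0.559 = 0.296

1 4.732 31.811 34.735
2 2.674 8.936 54.360
3 1.417 2.510 64.761
4 0.751 0.705 70.274
5 0.398 0.198 73.195
6 0.211 0.056 74.744
7 0.112 0.016 75.564
final: 75.564 0.296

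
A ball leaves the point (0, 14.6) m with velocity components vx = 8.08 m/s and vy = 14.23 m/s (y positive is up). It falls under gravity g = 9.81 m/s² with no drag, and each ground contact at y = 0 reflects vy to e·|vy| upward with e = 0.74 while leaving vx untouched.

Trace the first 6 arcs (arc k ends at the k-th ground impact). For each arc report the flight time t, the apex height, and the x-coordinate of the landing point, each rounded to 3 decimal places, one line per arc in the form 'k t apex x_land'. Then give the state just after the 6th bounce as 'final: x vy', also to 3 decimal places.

Arc 1: start y=14.600, vy=14.230 → t=3.705, apex=24.921, x_land=29.933, impact vy=-22.112
  bounce: vy ← 0.74·22.112 = 16.363
Arc 2: start y=0.000, vy=16.363 → t=3.336, apex=13.647, x_land=56.888, impact vy=-16.363
  bounce: vy ← 0.74·16.363 = 12.109
Arc 3: start y=0.000, vy=12.109 → t=2.469, apex=7.473, x_land=76.834, impact vy=-12.109
  bounce: vy ← 0.74·12.109 = 8.960
Arc 4: start y=0.000, vy=8.960 → t=1.827, apex=4.092, x_land=91.595, impact vy=-8.960
  bounce: vy ← 0.74·8.960 = 6.631
Arc 5: start y=0.000, vy=6.631 → t=1.352, apex=2.241, x_land=102.517, impact vy=-6.631
  bounce: vy ← 0.74·6.631 = 4.907
Arc 6: start y=0.000, vy=4.907 → t=1.000, apex=1.227, x_land=110.600, impact vy=-4.907
  bounce: vy ← 0.74·4.907 = 3.631

1 3.705 24.921 29.933
2 3.336 13.647 56.888
3 2.469 7.473 76.834
4 1.827 4.092 91.595
5 1.352 2.241 102.517
6 1.000 1.227 110.600
final: 110.600 3.631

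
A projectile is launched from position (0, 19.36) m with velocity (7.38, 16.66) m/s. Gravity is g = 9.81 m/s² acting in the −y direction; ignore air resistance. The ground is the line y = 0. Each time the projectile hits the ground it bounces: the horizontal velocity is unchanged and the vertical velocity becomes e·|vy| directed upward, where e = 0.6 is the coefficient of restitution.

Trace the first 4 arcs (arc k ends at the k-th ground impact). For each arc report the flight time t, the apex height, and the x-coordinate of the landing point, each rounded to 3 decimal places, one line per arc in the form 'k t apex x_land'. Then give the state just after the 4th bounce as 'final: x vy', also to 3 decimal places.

1 4.312 33.507 31.822
2 3.136 12.062 54.968
3 1.882 4.342 68.856
4 1.129 1.563 77.189
final: 77.189 3.323

Arc 1: start y=19.360, vy=16.660 → t=4.312, apex=33.507, x_land=31.822, impact vy=-25.640
  bounce: vy ← 0.6·25.640 = 15.384
Arc 2: start y=0.000, vy=15.384 → t=3.136, apex=12.062, x_land=54.968, impact vy=-15.384
  bounce: vy ← 0.6·15.384 = 9.230
Arc 3: start y=0.000, vy=9.230 → t=1.882, apex=4.342, x_land=68.856, impact vy=-9.230
  bounce: vy ← 0.6·9.230 = 5.538
Arc 4: start y=0.000, vy=5.538 → t=1.129, apex=1.563, x_land=77.189, impact vy=-5.538
  bounce: vy ← 0.6·5.538 = 3.323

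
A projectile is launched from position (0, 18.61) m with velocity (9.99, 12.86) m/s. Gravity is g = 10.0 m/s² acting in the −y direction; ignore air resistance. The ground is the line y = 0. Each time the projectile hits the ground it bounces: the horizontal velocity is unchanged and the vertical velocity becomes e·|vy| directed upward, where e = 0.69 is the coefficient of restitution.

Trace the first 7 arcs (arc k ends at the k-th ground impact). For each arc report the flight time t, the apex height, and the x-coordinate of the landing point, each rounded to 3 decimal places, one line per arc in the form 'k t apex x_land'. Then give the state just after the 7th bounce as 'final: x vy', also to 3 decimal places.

1 3.605 26.879 36.010
2 3.200 12.797 67.974
3 2.208 6.093 90.029
4 1.523 2.901 105.248
5 1.051 1.381 115.748
6 0.725 0.658 122.994
7 0.500 0.313 127.993
final: 127.993 1.726

Arc 1: start y=18.610, vy=12.860 → t=3.605, apex=26.879, x_land=36.010, impact vy=-23.186
  bounce: vy ← 0.69·23.186 = 15.998
Arc 2: start y=0.000, vy=15.998 → t=3.200, apex=12.797, x_land=67.974, impact vy=-15.998
  bounce: vy ← 0.69·15.998 = 11.039
Arc 3: start y=0.000, vy=11.039 → t=2.208, apex=6.093, x_land=90.029, impact vy=-11.039
  bounce: vy ← 0.69·11.039 = 7.617
Arc 4: start y=0.000, vy=7.617 → t=1.523, apex=2.901, x_land=105.248, impact vy=-7.617
  bounce: vy ← 0.69·7.617 = 5.256
Arc 5: start y=0.000, vy=5.256 → t=1.051, apex=1.381, x_land=115.748, impact vy=-5.256
  bounce: vy ← 0.69·5.256 = 3.626
Arc 6: start y=0.000, vy=3.626 → t=0.725, apex=0.658, x_land=122.994, impact vy=-3.626
  bounce: vy ← 0.69·3.626 = 2.502
Arc 7: start y=0.000, vy=2.502 → t=0.500, apex=0.313, x_land=127.993, impact vy=-2.502
  bounce: vy ← 0.69·2.502 = 1.726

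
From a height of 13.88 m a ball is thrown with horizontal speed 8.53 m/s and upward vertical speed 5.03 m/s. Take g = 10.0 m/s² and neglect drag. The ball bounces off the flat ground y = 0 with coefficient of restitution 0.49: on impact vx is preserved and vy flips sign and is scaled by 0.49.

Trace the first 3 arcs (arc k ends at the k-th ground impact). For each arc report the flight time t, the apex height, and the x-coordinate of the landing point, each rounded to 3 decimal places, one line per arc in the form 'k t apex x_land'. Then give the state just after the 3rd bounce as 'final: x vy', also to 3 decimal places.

1 2.243 15.145 19.136
2 1.706 3.636 33.685
3 0.836 0.873 40.814
final: 40.814 2.048

Arc 1: start y=13.880, vy=5.030 → t=2.243, apex=15.145, x_land=19.136, impact vy=-17.404
  bounce: vy ← 0.49·17.404 = 8.528
Arc 2: start y=0.000, vy=8.528 → t=1.706, apex=3.636, x_land=33.685, impact vy=-8.528
  bounce: vy ← 0.49·8.528 = 4.179
Arc 3: start y=0.000, vy=4.179 → t=0.836, apex=0.873, x_land=40.814, impact vy=-4.179
  bounce: vy ← 0.49·4.179 = 2.048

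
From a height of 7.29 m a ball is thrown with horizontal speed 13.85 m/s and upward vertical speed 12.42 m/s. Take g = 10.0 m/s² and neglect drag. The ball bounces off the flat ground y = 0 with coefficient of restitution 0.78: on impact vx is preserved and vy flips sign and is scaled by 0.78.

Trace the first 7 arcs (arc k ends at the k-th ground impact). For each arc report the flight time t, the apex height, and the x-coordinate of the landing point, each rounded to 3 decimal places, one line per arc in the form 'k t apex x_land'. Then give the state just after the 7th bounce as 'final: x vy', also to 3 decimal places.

Arc 1: start y=7.290, vy=12.420 → t=2.974, apex=15.003, x_land=41.193, impact vy=-17.322
  bounce: vy ← 0.78·17.322 = 13.511
Arc 2: start y=0.000, vy=13.511 → t=2.702, apex=9.128, x_land=78.619, impact vy=-13.511
  bounce: vy ← 0.78·13.511 = 10.539
Arc 3: start y=0.000, vy=10.539 → t=2.108, apex=5.553, x_land=107.812, impact vy=-10.539
  bounce: vy ← 0.78·10.539 = 8.220
Arc 4: start y=0.000, vy=8.220 → t=1.644, apex=3.379, x_land=130.582, impact vy=-8.220
  bounce: vy ← 0.78·8.220 = 6.412
Arc 5: start y=0.000, vy=6.412 → t=1.282, apex=2.056, x_land=148.342, impact vy=-6.412
  bounce: vy ← 0.78·6.412 = 5.001
Arc 6: start y=0.000, vy=5.001 → t=1.000, apex=1.251, x_land=162.196, impact vy=-5.001
  bounce: vy ← 0.78·5.001 = 3.901
Arc 7: start y=0.000, vy=3.901 → t=0.780, apex=0.761, x_land=173.001, impact vy=-3.901
  bounce: vy ← 0.78·3.901 = 3.043

1 2.974 15.003 41.193
2 2.702 9.128 78.619
3 2.108 5.553 107.812
4 1.644 3.379 130.582
5 1.282 2.056 148.342
6 1.000 1.251 162.196
7 0.780 0.761 173.001
final: 173.001 3.043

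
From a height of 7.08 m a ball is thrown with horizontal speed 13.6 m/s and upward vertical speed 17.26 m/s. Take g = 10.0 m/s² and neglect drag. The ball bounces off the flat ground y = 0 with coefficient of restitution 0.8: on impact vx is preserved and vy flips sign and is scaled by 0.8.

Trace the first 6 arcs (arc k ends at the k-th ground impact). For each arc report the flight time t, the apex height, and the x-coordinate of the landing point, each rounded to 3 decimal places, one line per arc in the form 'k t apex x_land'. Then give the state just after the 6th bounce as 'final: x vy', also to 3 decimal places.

Arc 1: start y=7.080, vy=17.260 → t=3.822, apex=21.975, x_land=51.985, impact vy=-20.964
  bounce: vy ← 0.8·20.964 = 16.772
Arc 2: start y=0.000, vy=16.772 → t=3.354, apex=14.064, x_land=97.604, impact vy=-16.772
  bounce: vy ← 0.8·16.772 = 13.417
Arc 3: start y=0.000, vy=13.417 → t=2.683, apex=9.001, x_land=134.099, impact vy=-13.417
  bounce: vy ← 0.8·13.417 = 10.734
Arc 4: start y=0.000, vy=10.734 → t=2.147, apex=5.761, x_land=163.295, impact vy=-10.734
  bounce: vy ← 0.8·10.734 = 8.587
Arc 5: start y=0.000, vy=8.587 → t=1.717, apex=3.687, x_land=186.651, impact vy=-8.587
  bounce: vy ← 0.8·8.587 = 6.870
Arc 6: start y=0.000, vy=6.870 → t=1.374, apex=2.360, x_land=205.337, impact vy=-6.870
  bounce: vy ← 0.8·6.870 = 5.496

1 3.822 21.975 51.985
2 3.354 14.064 97.604
3 2.683 9.001 134.099
4 2.147 5.761 163.295
5 1.717 3.687 186.651
6 1.374 2.360 205.337
final: 205.337 5.496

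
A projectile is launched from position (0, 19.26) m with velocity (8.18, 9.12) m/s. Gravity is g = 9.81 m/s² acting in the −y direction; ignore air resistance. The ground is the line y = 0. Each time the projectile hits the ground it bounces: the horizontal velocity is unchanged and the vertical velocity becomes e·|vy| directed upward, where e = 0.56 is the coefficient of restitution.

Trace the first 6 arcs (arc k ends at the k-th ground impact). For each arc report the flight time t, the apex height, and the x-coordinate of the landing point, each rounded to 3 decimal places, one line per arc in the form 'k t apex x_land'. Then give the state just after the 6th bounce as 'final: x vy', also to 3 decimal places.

Arc 1: start y=19.260, vy=9.120 → t=3.118, apex=23.499, x_land=25.509, impact vy=-21.472
  bounce: vy ← 0.56·21.472 = 12.024
Arc 2: start y=0.000, vy=12.024 → t=2.451, apex=7.369, x_land=45.562, impact vy=-12.024
  bounce: vy ← 0.56·12.024 = 6.734
Arc 3: start y=0.000, vy=6.734 → t=1.373, apex=2.311, x_land=56.792, impact vy=-6.734
  bounce: vy ← 0.56·6.734 = 3.771
Arc 4: start y=0.000, vy=3.771 → t=0.769, apex=0.725, x_land=63.080, impact vy=-3.771
  bounce: vy ← 0.56·3.771 = 2.112
Arc 5: start y=0.000, vy=2.112 → t=0.431, apex=0.227, x_land=66.602, impact vy=-2.112
  bounce: vy ← 0.56·2.112 = 1.183
Arc 6: start y=0.000, vy=1.183 → t=0.241, apex=0.071, x_land=68.574, impact vy=-1.183
  bounce: vy ← 0.56·1.183 = 0.662

1 3.118 23.499 25.509
2 2.451 7.369 45.562
3 1.373 2.311 56.792
4 0.769 0.725 63.080
5 0.431 0.227 66.602
6 0.241 0.071 68.574
final: 68.574 0.662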